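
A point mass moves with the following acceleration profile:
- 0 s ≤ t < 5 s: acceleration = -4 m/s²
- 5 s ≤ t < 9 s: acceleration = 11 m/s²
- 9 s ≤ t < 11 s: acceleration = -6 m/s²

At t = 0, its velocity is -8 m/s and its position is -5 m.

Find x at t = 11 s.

On each constant-a segment, Δv = aΔt and Δx = v₀Δt + ½aΔt²; chain segment to segment.
0–5 s: v starts -8 m/s; Δx = -8·5 + ½·-4·5² = -90 m; v ends -28 m/s.
5–9 s: v starts -28 m/s; Δx = -28·4 + ½·11·4² = -24 m; v ends 16 m/s.
9–11 s: v starts 16 m/s; Δx = 16·2 + ½·-6·2² = 20 m; v ends 4 m/s.
x(11) = -5 + Σ Δx = -99 m.

-99 m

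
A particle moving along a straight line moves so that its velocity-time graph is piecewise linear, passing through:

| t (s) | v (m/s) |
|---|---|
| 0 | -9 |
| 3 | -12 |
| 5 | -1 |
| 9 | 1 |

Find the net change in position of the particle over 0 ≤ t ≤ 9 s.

Displacement is the signed area under the v-t curve.
0–3 s: ½(-9 + -12)(3) = -31.5 m
3–5 s: ½(-12 + -1)(2) = -13 m
5–9 s: ½(-1 + 1)(4) = 0 m
Net displacement = -44.5 m

-44.5 m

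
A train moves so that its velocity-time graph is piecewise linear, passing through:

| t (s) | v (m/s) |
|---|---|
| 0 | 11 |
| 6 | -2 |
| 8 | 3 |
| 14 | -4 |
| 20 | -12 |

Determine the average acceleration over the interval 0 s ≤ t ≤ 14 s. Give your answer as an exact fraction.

-15/14 m/s²

Average acceleration = Δv/Δt = (-4 − 11)/(14 − 0) = -15/14 m/s².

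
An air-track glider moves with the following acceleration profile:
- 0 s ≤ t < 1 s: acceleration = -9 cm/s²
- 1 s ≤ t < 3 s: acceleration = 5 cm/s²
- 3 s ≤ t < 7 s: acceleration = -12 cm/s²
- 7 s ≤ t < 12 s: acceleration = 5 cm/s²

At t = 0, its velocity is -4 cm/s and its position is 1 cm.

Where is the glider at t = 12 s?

On each constant-a segment, Δv = aΔt and Δx = v₀Δt + ½aΔt²; chain segment to segment.
0–1 s: v starts -4 cm/s; Δx = -4·1 + ½·-9·1² = -8.5 cm; v ends -13 cm/s.
1–3 s: v starts -13 cm/s; Δx = -13·2 + ½·5·2² = -16 cm; v ends -3 cm/s.
3–7 s: v starts -3 cm/s; Δx = -3·4 + ½·-12·4² = -108 cm; v ends -51 cm/s.
7–12 s: v starts -51 cm/s; Δx = -51·5 + ½·5·5² = -192.5 cm; v ends -26 cm/s.
x(12) = 1 + Σ Δx = -324 cm.

-324 cm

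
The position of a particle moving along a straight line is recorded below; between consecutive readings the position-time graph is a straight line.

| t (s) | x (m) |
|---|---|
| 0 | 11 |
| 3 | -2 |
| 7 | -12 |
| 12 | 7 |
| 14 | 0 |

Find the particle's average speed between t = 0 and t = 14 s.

3.5 m/s

Average speed = (total path length)/(elapsed time); on a piecewise-linear x-t graph the path length is Σ|Δx|.
0–3 s: |Δx| = |-2 − 11| = 13 m
3–7 s: |Δx| = |-12 − -2| = 10 m
7–12 s: |Δx| = |7 − -12| = 19 m
12–14 s: |Δx| = |0 − 7| = 7 m
Total path = 49 m; average speed = 49/14 = 3.5 m/s.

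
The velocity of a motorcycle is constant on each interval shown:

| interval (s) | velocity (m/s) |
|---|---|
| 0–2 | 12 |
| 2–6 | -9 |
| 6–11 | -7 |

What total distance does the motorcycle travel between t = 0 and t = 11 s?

95 m

Total distance travelled is ∫|v| dt — sum the magnitudes of each area piece.
0–2 s: |12| × 2 = 24 m
2–6 s: |-9| × 4 = 36 m
6–11 s: |-7| × 5 = 35 m
Total distance = 95 m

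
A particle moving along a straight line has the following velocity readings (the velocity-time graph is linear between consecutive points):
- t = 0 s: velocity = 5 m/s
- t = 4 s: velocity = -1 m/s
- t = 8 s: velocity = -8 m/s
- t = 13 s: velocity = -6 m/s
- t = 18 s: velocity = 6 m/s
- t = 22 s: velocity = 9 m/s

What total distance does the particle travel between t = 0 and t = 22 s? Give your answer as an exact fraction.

320/3 m

Total distance travelled is ∫|v| dt — sum the magnitudes of each area piece.
0–4 s: v = 0 at t = 10/3 s; triangle areas 25/3 + 1/3 = 26/3 m
4–8 s: |½(-1 + -8)(4)| = 18 m
8–13 s: |½(-8 + -6)(5)| = 35 m
13–18 s: v = 0 at t = 15.5 s; triangle areas 7.5 + 7.5 = 15 m
18–22 s: |½(6 + 9)(4)| = 30 m
Total distance = 320/3 m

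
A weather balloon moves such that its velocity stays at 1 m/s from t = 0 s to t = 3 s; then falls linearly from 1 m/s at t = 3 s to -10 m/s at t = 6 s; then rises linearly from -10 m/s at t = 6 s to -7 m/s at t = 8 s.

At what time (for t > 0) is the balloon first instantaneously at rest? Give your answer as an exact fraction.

v changes sign on 3–6 s (from 1 to -10); the graph is linear there, so v = 0 at t = 3 + (-1)·(6 − 3)/(-10 − 1) = 36/11 s.

t = 36/11 s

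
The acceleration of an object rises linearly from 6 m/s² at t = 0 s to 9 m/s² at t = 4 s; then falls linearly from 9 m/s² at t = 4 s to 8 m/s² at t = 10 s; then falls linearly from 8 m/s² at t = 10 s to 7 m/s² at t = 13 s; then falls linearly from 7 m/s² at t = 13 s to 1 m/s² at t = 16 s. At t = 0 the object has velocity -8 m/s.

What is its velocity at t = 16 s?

Δv equals the area under the a-t graph; then v = v₀ + Δv.
0–4 s: ½(6 + 9)(4) = 30 m/s
4–10 s: ½(9 + 8)(6) = 51 m/s
10–13 s: ½(8 + 7)(3) = 22.5 m/s
13–16 s: ½(7 + 1)(3) = 12 m/s
Δv = 115.5 m/s, so v(16) = -8 + (115.5) = 107.5 m/s.

107.5 m/s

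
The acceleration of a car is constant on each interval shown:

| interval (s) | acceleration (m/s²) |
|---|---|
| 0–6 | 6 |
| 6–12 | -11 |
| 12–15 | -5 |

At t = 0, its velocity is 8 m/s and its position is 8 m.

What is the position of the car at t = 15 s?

On each constant-a segment, Δv = aΔt and Δx = v₀Δt + ½aΔt²; chain segment to segment.
0–6 s: v starts 8 m/s; Δx = 8·6 + ½·6·6² = 156 m; v ends 44 m/s.
6–12 s: v starts 44 m/s; Δx = 44·6 + ½·-11·6² = 66 m; v ends -22 m/s.
12–15 s: v starts -22 m/s; Δx = -22·3 + ½·-5·3² = -88.5 m; v ends -37 m/s.
x(15) = 8 + Σ Δx = 141.5 m.

141.5 m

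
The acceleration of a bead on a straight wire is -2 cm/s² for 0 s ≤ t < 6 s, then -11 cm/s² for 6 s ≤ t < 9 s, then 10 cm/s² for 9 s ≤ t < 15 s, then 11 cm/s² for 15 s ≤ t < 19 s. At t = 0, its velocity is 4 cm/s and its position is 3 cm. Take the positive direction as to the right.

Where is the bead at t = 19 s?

On each constant-a segment, Δv = aΔt and Δx = v₀Δt + ½aΔt²; chain segment to segment.
0–6 s: v starts 4 cm/s; Δx = 4·6 + ½·-2·6² = -12 cm; v ends -8 cm/s.
6–9 s: v starts -8 cm/s; Δx = -8·3 + ½·-11·3² = -73.5 cm; v ends -41 cm/s.
9–15 s: v starts -41 cm/s; Δx = -41·6 + ½·10·6² = -66 cm; v ends 19 cm/s.
15–19 s: v starts 19 cm/s; Δx = 19·4 + ½·11·4² = 164 cm; v ends 63 cm/s.
x(19) = 3 + Σ Δx = 15.5 cm.

15.5 cm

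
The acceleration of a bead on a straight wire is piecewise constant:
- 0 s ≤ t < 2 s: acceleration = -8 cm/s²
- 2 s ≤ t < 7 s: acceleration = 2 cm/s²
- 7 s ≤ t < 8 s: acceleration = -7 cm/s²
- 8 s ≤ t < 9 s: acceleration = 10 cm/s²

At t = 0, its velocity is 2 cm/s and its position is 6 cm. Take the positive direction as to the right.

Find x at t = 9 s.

-64.5 cm

On each constant-a segment, Δv = aΔt and Δx = v₀Δt + ½aΔt²; chain segment to segment.
0–2 s: v starts 2 cm/s; Δx = 2·2 + ½·-8·2² = -12 cm; v ends -14 cm/s.
2–7 s: v starts -14 cm/s; Δx = -14·5 + ½·2·5² = -45 cm; v ends -4 cm/s.
7–8 s: v starts -4 cm/s; Δx = -4·1 + ½·-7·1² = -7.5 cm; v ends -11 cm/s.
8–9 s: v starts -11 cm/s; Δx = -11·1 + ½·10·1² = -6 cm; v ends -1 cm/s.
x(9) = 6 + Σ Δx = -64.5 cm.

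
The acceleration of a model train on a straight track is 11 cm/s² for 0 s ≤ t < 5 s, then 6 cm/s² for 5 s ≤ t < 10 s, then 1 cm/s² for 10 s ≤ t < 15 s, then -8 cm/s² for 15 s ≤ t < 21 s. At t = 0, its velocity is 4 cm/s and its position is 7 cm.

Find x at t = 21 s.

On each constant-a segment, Δv = aΔt and Δx = v₀Δt + ½aΔt²; chain segment to segment.
0–5 s: v starts 4 cm/s; Δx = 4·5 + ½·11·5² = 157.5 cm; v ends 59 cm/s.
5–10 s: v starts 59 cm/s; Δx = 59·5 + ½·6·5² = 370 cm; v ends 89 cm/s.
10–15 s: v starts 89 cm/s; Δx = 89·5 + ½·1·5² = 457.5 cm; v ends 94 cm/s.
15–21 s: v starts 94 cm/s; Δx = 94·6 + ½·-8·6² = 420 cm; v ends 46 cm/s.
x(21) = 7 + Σ Δx = 1412 cm.

1412 cm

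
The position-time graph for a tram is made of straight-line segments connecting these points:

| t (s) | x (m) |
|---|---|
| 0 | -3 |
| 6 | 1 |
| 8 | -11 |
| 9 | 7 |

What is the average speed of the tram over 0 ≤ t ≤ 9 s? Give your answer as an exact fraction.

34/9 m/s

Average speed = (total path length)/(elapsed time); on a piecewise-linear x-t graph the path length is Σ|Δx|.
0–6 s: |Δx| = |1 − -3| = 4 m
6–8 s: |Δx| = |-11 − 1| = 12 m
8–9 s: |Δx| = |7 − -11| = 18 m
Total path = 34 m; average speed = 34/9 = 34/9 m/s.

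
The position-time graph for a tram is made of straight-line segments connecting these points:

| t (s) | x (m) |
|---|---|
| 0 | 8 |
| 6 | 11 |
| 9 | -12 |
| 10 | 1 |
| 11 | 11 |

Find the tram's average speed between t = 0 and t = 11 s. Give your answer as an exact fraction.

Average speed = (total path length)/(elapsed time); on a piecewise-linear x-t graph the path length is Σ|Δx|.
0–6 s: |Δx| = |11 − 8| = 3 m
6–9 s: |Δx| = |-12 − 11| = 23 m
9–10 s: |Δx| = |1 − -12| = 13 m
10–11 s: |Δx| = |11 − 1| = 10 m
Total path = 49 m; average speed = 49/11 = 49/11 m/s.

49/11 m/s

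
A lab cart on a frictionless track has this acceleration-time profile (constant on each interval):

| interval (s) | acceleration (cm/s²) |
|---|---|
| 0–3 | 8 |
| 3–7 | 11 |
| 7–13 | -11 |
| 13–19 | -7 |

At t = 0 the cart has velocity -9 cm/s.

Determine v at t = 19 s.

-49 cm/s

Δv equals the area under the a-t graph; then v = v₀ + Δv.
0–3 s: 8 × 3 = 24 cm/s
3–7 s: 11 × 4 = 44 cm/s
7–13 s: -11 × 6 = -66 cm/s
13–19 s: -7 × 6 = -42 cm/s
Δv = -40 cm/s, so v(19) = -9 + (-40) = -49 cm/s.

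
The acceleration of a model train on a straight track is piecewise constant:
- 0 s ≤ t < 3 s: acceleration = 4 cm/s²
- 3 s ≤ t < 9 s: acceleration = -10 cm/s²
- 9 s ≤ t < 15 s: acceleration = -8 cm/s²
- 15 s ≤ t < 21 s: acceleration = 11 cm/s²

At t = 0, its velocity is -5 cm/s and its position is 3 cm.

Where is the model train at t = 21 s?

-1002 cm

On each constant-a segment, Δv = aΔt and Δx = v₀Δt + ½aΔt²; chain segment to segment.
0–3 s: v starts -5 cm/s; Δx = -5·3 + ½·4·3² = 3 cm; v ends 7 cm/s.
3–9 s: v starts 7 cm/s; Δx = 7·6 + ½·-10·6² = -138 cm; v ends -53 cm/s.
9–15 s: v starts -53 cm/s; Δx = -53·6 + ½·-8·6² = -462 cm; v ends -101 cm/s.
15–21 s: v starts -101 cm/s; Δx = -101·6 + ½·11·6² = -408 cm; v ends -35 cm/s.
x(21) = 3 + Σ Δx = -1002 cm.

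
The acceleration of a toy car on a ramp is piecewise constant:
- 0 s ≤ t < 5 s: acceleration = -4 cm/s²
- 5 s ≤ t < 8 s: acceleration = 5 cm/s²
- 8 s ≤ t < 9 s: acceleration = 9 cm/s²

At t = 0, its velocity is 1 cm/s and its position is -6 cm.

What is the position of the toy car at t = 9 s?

-85 cm

On each constant-a segment, Δv = aΔt and Δx = v₀Δt + ½aΔt²; chain segment to segment.
0–5 s: v starts 1 cm/s; Δx = 1·5 + ½·-4·5² = -45 cm; v ends -19 cm/s.
5–8 s: v starts -19 cm/s; Δx = -19·3 + ½·5·3² = -34.5 cm; v ends -4 cm/s.
8–9 s: v starts -4 cm/s; Δx = -4·1 + ½·9·1² = 0.5 cm; v ends 5 cm/s.
x(9) = -6 + Σ Δx = -85 cm.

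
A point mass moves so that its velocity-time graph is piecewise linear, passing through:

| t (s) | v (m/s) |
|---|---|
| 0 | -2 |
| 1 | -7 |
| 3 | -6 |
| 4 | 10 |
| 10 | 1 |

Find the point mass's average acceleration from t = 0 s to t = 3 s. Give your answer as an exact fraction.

Average acceleration = Δv/Δt = (-6 − -2)/(3 − 0) = -4/3 m/s².

-4/3 m/s²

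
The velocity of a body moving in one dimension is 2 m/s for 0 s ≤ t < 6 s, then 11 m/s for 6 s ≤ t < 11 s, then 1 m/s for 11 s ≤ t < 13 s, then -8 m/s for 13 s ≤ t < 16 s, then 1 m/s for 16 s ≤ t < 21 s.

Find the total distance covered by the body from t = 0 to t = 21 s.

Total distance travelled is ∫|v| dt — sum the magnitudes of each area piece.
0–6 s: |2| × 6 = 12 m
6–11 s: |11| × 5 = 55 m
11–13 s: |1| × 2 = 2 m
13–16 s: |-8| × 3 = 24 m
16–21 s: |1| × 5 = 5 m
Total distance = 98 m

98 m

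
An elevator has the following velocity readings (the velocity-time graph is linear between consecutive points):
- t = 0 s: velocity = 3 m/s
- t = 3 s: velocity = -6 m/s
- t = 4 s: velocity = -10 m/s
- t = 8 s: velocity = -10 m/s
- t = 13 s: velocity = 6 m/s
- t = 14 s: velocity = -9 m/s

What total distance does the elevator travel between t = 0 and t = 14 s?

Total distance travelled is ∫|v| dt — sum the magnitudes of each area piece.
0–3 s: v = 0 at t = 1 s; triangle areas 1.5 + 6 = 7.5 m
3–4 s: |½(-6 + -10)(1)| = 8 m
4–8 s: |-10| × 4 = 40 m
8–13 s: v = 0 at t = 11.125 s; triangle areas 15.625 + 5.625 = 21.25 m
13–14 s: v = 0 at t = 13.4 s; triangle areas 1.2 + 2.7 = 3.9 m
Total distance = 80.65 m

80.65 m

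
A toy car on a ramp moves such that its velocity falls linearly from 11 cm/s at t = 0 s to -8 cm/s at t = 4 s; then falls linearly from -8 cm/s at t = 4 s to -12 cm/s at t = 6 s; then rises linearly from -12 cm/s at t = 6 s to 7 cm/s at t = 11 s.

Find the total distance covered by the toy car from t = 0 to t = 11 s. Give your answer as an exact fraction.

2465/38 cm

Total distance travelled is ∫|v| dt — sum the magnitudes of each area piece.
0–4 s: v = 0 at t = 44/19 s; triangle areas 242/19 + 128/19 = 370/19 cm
4–6 s: |½(-8 + -12)(2)| = 20 cm
6–11 s: v = 0 at t = 174/19 s; triangle areas 360/19 + 245/38 = 965/38 cm
Total distance = 2465/38 cm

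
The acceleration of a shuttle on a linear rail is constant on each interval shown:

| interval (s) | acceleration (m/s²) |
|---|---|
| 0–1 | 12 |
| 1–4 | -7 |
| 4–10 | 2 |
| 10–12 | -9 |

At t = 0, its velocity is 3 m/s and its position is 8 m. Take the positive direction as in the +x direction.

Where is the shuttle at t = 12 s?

24.5 m

On each constant-a segment, Δv = aΔt and Δx = v₀Δt + ½aΔt²; chain segment to segment.
0–1 s: v starts 3 m/s; Δx = 3·1 + ½·12·1² = 9 m; v ends 15 m/s.
1–4 s: v starts 15 m/s; Δx = 15·3 + ½·-7·3² = 13.5 m; v ends -6 m/s.
4–10 s: v starts -6 m/s; Δx = -6·6 + ½·2·6² = 0 m; v ends 6 m/s.
10–12 s: v starts 6 m/s; Δx = 6·2 + ½·-9·2² = -6 m; v ends -12 m/s.
x(12) = 8 + Σ Δx = 24.5 m.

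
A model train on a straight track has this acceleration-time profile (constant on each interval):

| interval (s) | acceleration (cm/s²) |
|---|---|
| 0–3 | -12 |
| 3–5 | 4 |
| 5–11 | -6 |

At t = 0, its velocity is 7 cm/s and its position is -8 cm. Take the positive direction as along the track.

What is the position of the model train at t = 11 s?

-325 cm

On each constant-a segment, Δv = aΔt and Δx = v₀Δt + ½aΔt²; chain segment to segment.
0–3 s: v starts 7 cm/s; Δx = 7·3 + ½·-12·3² = -33 cm; v ends -29 cm/s.
3–5 s: v starts -29 cm/s; Δx = -29·2 + ½·4·2² = -50 cm; v ends -21 cm/s.
5–11 s: v starts -21 cm/s; Δx = -21·6 + ½·-6·6² = -234 cm; v ends -57 cm/s.
x(11) = -8 + Σ Δx = -325 cm.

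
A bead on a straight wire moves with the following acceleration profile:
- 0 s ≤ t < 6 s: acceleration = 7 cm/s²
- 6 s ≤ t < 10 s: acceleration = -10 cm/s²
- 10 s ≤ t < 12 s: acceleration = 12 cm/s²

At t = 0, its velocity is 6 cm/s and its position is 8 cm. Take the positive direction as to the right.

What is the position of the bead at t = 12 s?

322 cm

On each constant-a segment, Δv = aΔt and Δx = v₀Δt + ½aΔt²; chain segment to segment.
0–6 s: v starts 6 cm/s; Δx = 6·6 + ½·7·6² = 162 cm; v ends 48 cm/s.
6–10 s: v starts 48 cm/s; Δx = 48·4 + ½·-10·4² = 112 cm; v ends 8 cm/s.
10–12 s: v starts 8 cm/s; Δx = 8·2 + ½·12·2² = 40 cm; v ends 32 cm/s.
x(12) = 8 + Σ Δx = 322 cm.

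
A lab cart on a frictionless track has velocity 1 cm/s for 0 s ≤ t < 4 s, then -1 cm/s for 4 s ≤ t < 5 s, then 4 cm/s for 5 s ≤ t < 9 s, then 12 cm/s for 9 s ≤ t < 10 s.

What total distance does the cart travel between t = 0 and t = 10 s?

Distance (not displacement) is the total path length: add the absolute areas under v-t.
0–4 s: |1| × 4 = 4 cm
4–5 s: |-1| × 1 = 1 cm
5–9 s: |4| × 4 = 16 cm
9–10 s: |12| × 1 = 12 cm
Total distance = 33 cm

33 cm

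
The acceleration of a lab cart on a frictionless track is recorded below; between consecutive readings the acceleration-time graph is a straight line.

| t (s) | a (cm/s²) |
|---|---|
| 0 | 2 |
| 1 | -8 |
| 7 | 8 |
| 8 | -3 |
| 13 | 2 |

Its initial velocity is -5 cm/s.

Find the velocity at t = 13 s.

Δv equals the area under the a-t graph; then v = v₀ + Δv.
0–1 s: ½(2 + -8)(1) = -3 cm/s
1–7 s: ½(-8 + 8)(6) = 0 cm/s
7–8 s: ½(8 + -3)(1) = 2.5 cm/s
8–13 s: ½(-3 + 2)(5) = -2.5 cm/s
Δv = -3 cm/s, so v(13) = -5 + (-3) = -8 cm/s.

-8 cm/s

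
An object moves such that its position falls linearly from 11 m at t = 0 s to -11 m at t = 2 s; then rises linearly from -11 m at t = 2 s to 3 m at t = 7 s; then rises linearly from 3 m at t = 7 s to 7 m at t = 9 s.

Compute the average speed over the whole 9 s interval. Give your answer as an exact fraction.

Average speed = (total path length)/(elapsed time); on a piecewise-linear x-t graph the path length is Σ|Δx|.
0–2 s: |Δx| = |-11 − 11| = 22 m
2–7 s: |Δx| = |3 − -11| = 14 m
7–9 s: |Δx| = |7 − 3| = 4 m
Total path = 40 m; average speed = 40/9 = 40/9 m/s.

40/9 m/s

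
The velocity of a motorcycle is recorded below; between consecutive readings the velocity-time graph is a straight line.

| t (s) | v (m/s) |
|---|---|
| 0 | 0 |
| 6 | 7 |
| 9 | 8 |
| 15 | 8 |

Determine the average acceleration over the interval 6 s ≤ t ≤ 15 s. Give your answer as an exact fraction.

1/9 m/s²

Average acceleration = Δv/Δt = (8 − 7)/(15 − 6) = 1/9 m/s².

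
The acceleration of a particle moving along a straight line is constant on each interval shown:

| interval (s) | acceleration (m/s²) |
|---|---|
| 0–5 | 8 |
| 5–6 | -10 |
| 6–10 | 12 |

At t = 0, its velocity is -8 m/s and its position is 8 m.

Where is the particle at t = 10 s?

279 m

On each constant-a segment, Δv = aΔt and Δx = v₀Δt + ½aΔt²; chain segment to segment.
0–5 s: v starts -8 m/s; Δx = -8·5 + ½·8·5² = 60 m; v ends 32 m/s.
5–6 s: v starts 32 m/s; Δx = 32·1 + ½·-10·1² = 27 m; v ends 22 m/s.
6–10 s: v starts 22 m/s; Δx = 22·4 + ½·12·4² = 184 m; v ends 70 m/s.
x(10) = 8 + Σ Δx = 279 m.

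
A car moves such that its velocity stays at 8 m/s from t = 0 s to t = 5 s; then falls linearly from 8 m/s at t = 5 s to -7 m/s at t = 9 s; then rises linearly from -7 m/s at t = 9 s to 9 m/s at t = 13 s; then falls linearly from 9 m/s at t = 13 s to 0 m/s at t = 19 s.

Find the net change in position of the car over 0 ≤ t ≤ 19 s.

Displacement is the signed area under the v-t curve.
0–5 s: 8 × 5 = 40 m
5–9 s: ½(8 + -7)(4) = 2 m
9–13 s: ½(-7 + 9)(4) = 4 m
13–19 s: ½(9 + 0)(6) = 27 m
Net displacement = 73 m

73 m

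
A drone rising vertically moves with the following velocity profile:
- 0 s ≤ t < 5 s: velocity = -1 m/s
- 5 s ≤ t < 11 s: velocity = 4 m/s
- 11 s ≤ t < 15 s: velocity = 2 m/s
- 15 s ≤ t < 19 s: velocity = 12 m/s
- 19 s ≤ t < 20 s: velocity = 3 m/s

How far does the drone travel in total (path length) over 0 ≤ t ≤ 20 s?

Distance (not displacement) is the total path length: add the absolute areas under v-t.
0–5 s: |-1| × 5 = 5 m
5–11 s: |4| × 6 = 24 m
11–15 s: |2| × 4 = 8 m
15–19 s: |12| × 4 = 48 m
19–20 s: |3| × 1 = 3 m
Total distance = 88 m

88 m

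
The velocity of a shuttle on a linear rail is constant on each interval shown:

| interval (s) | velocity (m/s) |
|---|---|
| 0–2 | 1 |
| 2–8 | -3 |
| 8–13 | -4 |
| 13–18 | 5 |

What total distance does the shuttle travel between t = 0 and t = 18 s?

Total distance travelled is ∫|v| dt — sum the magnitudes of each area piece.
0–2 s: |1| × 2 = 2 m
2–8 s: |-3| × 6 = 18 m
8–13 s: |-4| × 5 = 20 m
13–18 s: |5| × 5 = 25 m
Total distance = 65 m

65 m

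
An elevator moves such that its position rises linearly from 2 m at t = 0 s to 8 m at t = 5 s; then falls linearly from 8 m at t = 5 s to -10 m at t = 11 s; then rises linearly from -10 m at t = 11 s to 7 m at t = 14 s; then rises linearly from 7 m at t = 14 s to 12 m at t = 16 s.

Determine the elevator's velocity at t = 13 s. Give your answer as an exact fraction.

Velocity is the slope of the x-t graph on 11–14 s: (7 − -10)/(14 − 11) = 17/3 m/s.

17/3 m/s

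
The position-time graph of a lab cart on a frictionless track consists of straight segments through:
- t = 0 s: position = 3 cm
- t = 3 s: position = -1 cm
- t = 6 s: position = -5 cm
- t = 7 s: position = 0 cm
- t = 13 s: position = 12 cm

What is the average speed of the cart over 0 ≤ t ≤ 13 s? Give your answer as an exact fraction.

25/13 cm/s

Average speed = (total path length)/(elapsed time); on a piecewise-linear x-t graph the path length is Σ|Δx|.
0–3 s: |Δx| = |-1 − 3| = 4 cm
3–6 s: |Δx| = |-5 − -1| = 4 cm
6–7 s: |Δx| = |0 − -5| = 5 cm
7–13 s: |Δx| = |12 − 0| = 12 cm
Total path = 25 cm; average speed = 25/13 = 25/13 cm/s.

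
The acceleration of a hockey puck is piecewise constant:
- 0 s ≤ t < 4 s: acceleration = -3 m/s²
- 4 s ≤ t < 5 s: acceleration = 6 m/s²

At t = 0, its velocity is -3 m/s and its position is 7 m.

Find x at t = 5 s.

On each constant-a segment, Δv = aΔt and Δx = v₀Δt + ½aΔt²; chain segment to segment.
0–4 s: v starts -3 m/s; Δx = -3·4 + ½·-3·4² = -36 m; v ends -15 m/s.
4–5 s: v starts -15 m/s; Δx = -15·1 + ½·6·1² = -12 m; v ends -9 m/s.
x(5) = 7 + Σ Δx = -41 m.

-41 m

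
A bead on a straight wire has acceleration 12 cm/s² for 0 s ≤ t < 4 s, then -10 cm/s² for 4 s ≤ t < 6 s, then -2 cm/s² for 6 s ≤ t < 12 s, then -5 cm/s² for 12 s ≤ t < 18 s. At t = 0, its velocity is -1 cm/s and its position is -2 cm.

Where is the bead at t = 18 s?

290 cm

On each constant-a segment, Δv = aΔt and Δx = v₀Δt + ½aΔt²; chain segment to segment.
0–4 s: v starts -1 cm/s; Δx = -1·4 + ½·12·4² = 92 cm; v ends 47 cm/s.
4–6 s: v starts 47 cm/s; Δx = 47·2 + ½·-10·2² = 74 cm; v ends 27 cm/s.
6–12 s: v starts 27 cm/s; Δx = 27·6 + ½·-2·6² = 126 cm; v ends 15 cm/s.
12–18 s: v starts 15 cm/s; Δx = 15·6 + ½·-5·6² = 0 cm; v ends -15 cm/s.
x(18) = -2 + Σ Δx = 290 cm.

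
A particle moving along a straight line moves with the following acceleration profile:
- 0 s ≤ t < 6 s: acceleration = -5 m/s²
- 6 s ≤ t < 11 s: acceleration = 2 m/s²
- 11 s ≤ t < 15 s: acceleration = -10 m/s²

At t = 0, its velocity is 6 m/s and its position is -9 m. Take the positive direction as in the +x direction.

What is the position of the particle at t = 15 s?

On each constant-a segment, Δv = aΔt and Δx = v₀Δt + ½aΔt²; chain segment to segment.
0–6 s: v starts 6 m/s; Δx = 6·6 + ½·-5·6² = -54 m; v ends -24 m/s.
6–11 s: v starts -24 m/s; Δx = -24·5 + ½·2·5² = -95 m; v ends -14 m/s.
11–15 s: v starts -14 m/s; Δx = -14·4 + ½·-10·4² = -136 m; v ends -54 m/s.
x(15) = -9 + Σ Δx = -294 m.

-294 m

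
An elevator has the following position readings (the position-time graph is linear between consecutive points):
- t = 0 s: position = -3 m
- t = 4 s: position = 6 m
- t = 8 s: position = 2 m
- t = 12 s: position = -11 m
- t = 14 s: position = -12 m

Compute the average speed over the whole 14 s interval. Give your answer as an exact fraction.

Average speed = (total path length)/(elapsed time); on a piecewise-linear x-t graph the path length is Σ|Δx|.
0–4 s: |Δx| = |6 − -3| = 9 m
4–8 s: |Δx| = |2 − 6| = 4 m
8–12 s: |Δx| = |-11 − 2| = 13 m
12–14 s: |Δx| = |-12 − -11| = 1 m
Total path = 27 m; average speed = 27/14 = 27/14 m/s.

27/14 m/s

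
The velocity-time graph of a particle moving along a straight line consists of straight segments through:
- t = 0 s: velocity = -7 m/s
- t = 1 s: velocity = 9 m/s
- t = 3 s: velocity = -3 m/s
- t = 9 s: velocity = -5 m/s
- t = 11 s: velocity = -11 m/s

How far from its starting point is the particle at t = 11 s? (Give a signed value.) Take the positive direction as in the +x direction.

-33 m

Net displacement equals the area under the velocity-time graph (areas below the axis count negative).
0–1 s: ½(-7 + 9)(1) = 1 m
1–3 s: ½(9 + -3)(2) = 6 m
3–9 s: ½(-3 + -5)(6) = -24 m
9–11 s: ½(-5 + -11)(2) = -16 m
Net displacement = -33 m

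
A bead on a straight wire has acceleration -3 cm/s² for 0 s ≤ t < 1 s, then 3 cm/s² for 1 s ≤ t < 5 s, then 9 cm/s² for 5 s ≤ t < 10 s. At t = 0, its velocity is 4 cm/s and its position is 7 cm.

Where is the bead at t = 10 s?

On each constant-a segment, Δv = aΔt and Δx = v₀Δt + ½aΔt²; chain segment to segment.
0–1 s: v starts 4 cm/s; Δx = 4·1 + ½·-3·1² = 2.5 cm; v ends 1 cm/s.
1–5 s: v starts 1 cm/s; Δx = 1·4 + ½·3·4² = 28 cm; v ends 13 cm/s.
5–10 s: v starts 13 cm/s; Δx = 13·5 + ½·9·5² = 177.5 cm; v ends 58 cm/s.
x(10) = 7 + Σ Δx = 215 cm.

215 cm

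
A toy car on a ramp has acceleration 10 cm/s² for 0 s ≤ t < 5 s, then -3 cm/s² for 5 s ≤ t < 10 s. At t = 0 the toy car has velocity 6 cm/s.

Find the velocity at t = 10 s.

41 cm/s

Δv equals the area under the a-t graph; then v = v₀ + Δv.
0–5 s: 10 × 5 = 50 cm/s
5–10 s: -3 × 5 = -15 cm/s
Δv = 35 cm/s, so v(10) = 6 + (35) = 41 cm/s.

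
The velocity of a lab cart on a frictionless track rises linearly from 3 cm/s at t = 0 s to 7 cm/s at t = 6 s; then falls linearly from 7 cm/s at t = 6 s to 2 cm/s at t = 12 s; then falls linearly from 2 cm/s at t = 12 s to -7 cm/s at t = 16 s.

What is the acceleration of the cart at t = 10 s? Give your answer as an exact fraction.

-5/6 cm/s²

Acceleration is the slope of the v-t graph on 6–12 s: (2 − 7)/(12 − 6) = -5/6 cm/s².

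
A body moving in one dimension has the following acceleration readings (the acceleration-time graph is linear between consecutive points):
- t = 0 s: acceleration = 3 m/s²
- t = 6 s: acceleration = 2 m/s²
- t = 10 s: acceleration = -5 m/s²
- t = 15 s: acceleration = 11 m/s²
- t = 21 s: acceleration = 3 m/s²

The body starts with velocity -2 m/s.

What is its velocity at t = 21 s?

64 m/s

Δv equals the area under the a-t graph; then v = v₀ + Δv.
0–6 s: ½(3 + 2)(6) = 15 m/s
6–10 s: ½(2 + -5)(4) = -6 m/s
10–15 s: ½(-5 + 11)(5) = 15 m/s
15–21 s: ½(11 + 3)(6) = 42 m/s
Δv = 66 m/s, so v(21) = -2 + (66) = 64 m/s.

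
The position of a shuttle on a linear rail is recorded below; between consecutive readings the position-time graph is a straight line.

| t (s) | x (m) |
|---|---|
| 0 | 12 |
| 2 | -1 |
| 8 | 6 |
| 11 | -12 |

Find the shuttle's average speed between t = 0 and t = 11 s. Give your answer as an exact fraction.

Average speed = (total path length)/(elapsed time); on a piecewise-linear x-t graph the path length is Σ|Δx|.
0–2 s: |Δx| = |-1 − 12| = 13 m
2–8 s: |Δx| = |6 − -1| = 7 m
8–11 s: |Δx| = |-12 − 6| = 18 m
Total path = 38 m; average speed = 38/11 = 38/11 m/s.

38/11 m/s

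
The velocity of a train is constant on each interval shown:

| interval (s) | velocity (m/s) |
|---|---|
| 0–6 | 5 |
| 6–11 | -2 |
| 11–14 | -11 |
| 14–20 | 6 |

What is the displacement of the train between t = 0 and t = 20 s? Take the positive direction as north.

23 m

Net displacement equals the area under the velocity-time graph (areas below the axis count negative).
0–6 s: 5 × 6 = 30 m
6–11 s: -2 × 5 = -10 m
11–14 s: -11 × 3 = -33 m
14–20 s: 6 × 6 = 36 m
Net displacement = 23 m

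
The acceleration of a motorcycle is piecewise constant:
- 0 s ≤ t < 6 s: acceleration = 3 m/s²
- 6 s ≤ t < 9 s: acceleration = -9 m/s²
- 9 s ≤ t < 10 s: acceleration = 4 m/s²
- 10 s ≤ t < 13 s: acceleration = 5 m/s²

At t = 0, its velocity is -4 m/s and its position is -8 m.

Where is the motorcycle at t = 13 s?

8 m

On each constant-a segment, Δv = aΔt and Δx = v₀Δt + ½aΔt²; chain segment to segment.
0–6 s: v starts -4 m/s; Δx = -4·6 + ½·3·6² = 30 m; v ends 14 m/s.
6–9 s: v starts 14 m/s; Δx = 14·3 + ½·-9·3² = 1.5 m; v ends -13 m/s.
9–10 s: v starts -13 m/s; Δx = -13·1 + ½·4·1² = -11 m; v ends -9 m/s.
10–13 s: v starts -9 m/s; Δx = -9·3 + ½·5·3² = -4.5 m; v ends 6 m/s.
x(13) = -8 + Σ Δx = 8 m.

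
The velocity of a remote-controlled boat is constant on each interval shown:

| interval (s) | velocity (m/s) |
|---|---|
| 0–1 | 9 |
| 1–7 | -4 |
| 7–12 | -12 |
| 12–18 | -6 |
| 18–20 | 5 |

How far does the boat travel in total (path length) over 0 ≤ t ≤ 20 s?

Distance (not displacement) is the total path length: add the absolute areas under v-t.
0–1 s: |9| × 1 = 9 m
1–7 s: |-4| × 6 = 24 m
7–12 s: |-12| × 5 = 60 m
12–18 s: |-6| × 6 = 36 m
18–20 s: |5| × 2 = 10 m
Total distance = 139 m

139 m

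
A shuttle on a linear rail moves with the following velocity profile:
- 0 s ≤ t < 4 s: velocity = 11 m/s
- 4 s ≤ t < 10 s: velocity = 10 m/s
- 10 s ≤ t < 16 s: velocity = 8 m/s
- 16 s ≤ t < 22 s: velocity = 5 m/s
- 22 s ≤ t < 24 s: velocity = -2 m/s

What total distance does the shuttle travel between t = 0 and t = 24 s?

Total distance travelled is ∫|v| dt — sum the magnitudes of each area piece.
0–4 s: |11| × 4 = 44 m
4–10 s: |10| × 6 = 60 m
10–16 s: |8| × 6 = 48 m
16–22 s: |5| × 6 = 30 m
22–24 s: |-2| × 2 = 4 m
Total distance = 186 m

186 m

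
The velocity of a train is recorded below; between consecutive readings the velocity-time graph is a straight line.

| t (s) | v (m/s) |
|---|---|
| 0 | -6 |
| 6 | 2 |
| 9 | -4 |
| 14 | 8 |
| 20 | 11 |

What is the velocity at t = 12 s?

3.2 m/s

On 9–14 s the graph is linear from -4 to 8 m/s: v(12) = -4 + (8 − -4)·(12 − 9)/(14 − 9) = 3.2 m/s.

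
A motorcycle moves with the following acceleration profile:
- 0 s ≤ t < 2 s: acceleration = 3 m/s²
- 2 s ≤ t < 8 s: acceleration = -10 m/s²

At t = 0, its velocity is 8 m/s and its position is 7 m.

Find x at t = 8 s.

-67 m

On each constant-a segment, Δv = aΔt and Δx = v₀Δt + ½aΔt²; chain segment to segment.
0–2 s: v starts 8 m/s; Δx = 8·2 + ½·3·2² = 22 m; v ends 14 m/s.
2–8 s: v starts 14 m/s; Δx = 14·6 + ½·-10·6² = -96 m; v ends -46 m/s.
x(8) = 7 + Σ Δx = -67 m.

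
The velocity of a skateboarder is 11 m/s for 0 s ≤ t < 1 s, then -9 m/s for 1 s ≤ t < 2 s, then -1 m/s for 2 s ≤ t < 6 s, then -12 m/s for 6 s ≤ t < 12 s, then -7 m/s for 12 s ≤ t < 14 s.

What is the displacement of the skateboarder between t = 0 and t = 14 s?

-88 m

Net displacement equals the area under the velocity-time graph (areas below the axis count negative).
0–1 s: 11 × 1 = 11 m
1–2 s: -9 × 1 = -9 m
2–6 s: -1 × 4 = -4 m
6–12 s: -12 × 6 = -72 m
12–14 s: -7 × 2 = -14 m
Net displacement = -88 m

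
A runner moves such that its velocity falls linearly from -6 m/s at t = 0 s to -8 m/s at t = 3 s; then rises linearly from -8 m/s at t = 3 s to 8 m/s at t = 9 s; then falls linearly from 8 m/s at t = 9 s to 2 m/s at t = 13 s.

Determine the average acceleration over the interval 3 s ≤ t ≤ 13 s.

Average acceleration = Δv/Δt = (2 − -8)/(13 − 3) = 1 m/s².

1 m/s²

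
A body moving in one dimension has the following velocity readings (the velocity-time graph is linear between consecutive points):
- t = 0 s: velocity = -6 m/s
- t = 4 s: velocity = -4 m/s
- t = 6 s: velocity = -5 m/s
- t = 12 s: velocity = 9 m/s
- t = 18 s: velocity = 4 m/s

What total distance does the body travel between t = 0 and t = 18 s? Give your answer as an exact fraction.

Total distance travelled is ∫|v| dt — sum the magnitudes of each area piece.
0–4 s: |½(-6 + -4)(4)| = 20 m
4–6 s: |½(-4 + -5)(2)| = 9 m
6–12 s: v = 0 at t = 57/7 s; triangle areas 75/14 + 243/14 = 159/7 m
12–18 s: |½(9 + 4)(6)| = 39 m
Total distance = 635/7 m

635/7 m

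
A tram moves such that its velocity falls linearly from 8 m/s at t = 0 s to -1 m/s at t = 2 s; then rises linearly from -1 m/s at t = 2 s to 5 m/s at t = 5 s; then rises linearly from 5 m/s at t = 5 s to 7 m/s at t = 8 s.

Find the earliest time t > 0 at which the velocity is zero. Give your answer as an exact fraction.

v changes sign on 0–2 s (from 8 to -1); the graph is linear there, so v = 0 at t = 0 + (-8)·(2 − 0)/(-1 − 8) = 16/9 s.

t = 16/9 s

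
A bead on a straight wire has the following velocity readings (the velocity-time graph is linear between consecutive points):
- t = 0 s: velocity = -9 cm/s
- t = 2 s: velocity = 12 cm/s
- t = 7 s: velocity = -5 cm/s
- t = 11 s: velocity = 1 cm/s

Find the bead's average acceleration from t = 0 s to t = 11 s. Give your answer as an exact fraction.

Average acceleration = Δv/Δt = (1 − -9)/(11 − 0) = 10/11 cm/s².

10/11 cm/s²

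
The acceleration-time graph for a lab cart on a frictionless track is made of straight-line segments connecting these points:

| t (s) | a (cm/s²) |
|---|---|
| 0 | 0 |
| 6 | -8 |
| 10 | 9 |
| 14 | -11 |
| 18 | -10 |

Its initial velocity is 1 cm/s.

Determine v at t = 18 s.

Δv equals the area under the a-t graph; then v = v₀ + Δv.
0–6 s: ½(0 + -8)(6) = -24 cm/s
6–10 s: ½(-8 + 9)(4) = 2 cm/s
10–14 s: ½(9 + -11)(4) = -4 cm/s
14–18 s: ½(-11 + -10)(4) = -42 cm/s
Δv = -68 cm/s, so v(18) = 1 + (-68) = -67 cm/s.

-67 cm/s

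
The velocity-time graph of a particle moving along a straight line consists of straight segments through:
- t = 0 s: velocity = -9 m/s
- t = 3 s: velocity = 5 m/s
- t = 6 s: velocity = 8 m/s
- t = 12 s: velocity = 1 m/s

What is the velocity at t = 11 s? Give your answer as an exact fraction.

On 6–12 s the graph is linear from 8 to 1 m/s: v(11) = 8 + (1 − 8)·(11 − 6)/(12 − 6) = 13/6 m/s.

13/6 m/s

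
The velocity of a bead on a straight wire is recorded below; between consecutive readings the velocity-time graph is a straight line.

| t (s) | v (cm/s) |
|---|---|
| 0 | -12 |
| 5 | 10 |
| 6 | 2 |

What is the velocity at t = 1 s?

-7.6 cm/s

On 0–5 s the graph is linear from -12 to 10 cm/s: v(1) = -12 + (10 − -12)·(1 − 0)/(5 − 0) = -7.6 cm/s.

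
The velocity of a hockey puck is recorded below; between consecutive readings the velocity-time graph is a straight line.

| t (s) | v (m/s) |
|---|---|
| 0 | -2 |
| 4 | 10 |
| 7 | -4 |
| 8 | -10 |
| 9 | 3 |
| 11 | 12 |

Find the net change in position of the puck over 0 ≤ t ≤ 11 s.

Net displacement equals the area under the velocity-time graph (areas below the axis count negative).
0–4 s: ½(-2 + 10)(4) = 16 m
4–7 s: ½(10 + -4)(3) = 9 m
7–8 s: ½(-4 + -10)(1) = -7 m
8–9 s: ½(-10 + 3)(1) = -3.5 m
9–11 s: ½(3 + 12)(2) = 15 m
Net displacement = 29.5 m

29.5 m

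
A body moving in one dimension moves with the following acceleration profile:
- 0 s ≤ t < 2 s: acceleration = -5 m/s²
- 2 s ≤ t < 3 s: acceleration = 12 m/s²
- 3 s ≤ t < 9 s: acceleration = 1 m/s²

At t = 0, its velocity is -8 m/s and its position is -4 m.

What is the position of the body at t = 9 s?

-60 m

On each constant-a segment, Δv = aΔt and Δx = v₀Δt + ½aΔt²; chain segment to segment.
0–2 s: v starts -8 m/s; Δx = -8·2 + ½·-5·2² = -26 m; v ends -18 m/s.
2–3 s: v starts -18 m/s; Δx = -18·1 + ½·12·1² = -12 m; v ends -6 m/s.
3–9 s: v starts -6 m/s; Δx = -6·6 + ½·1·6² = -18 m; v ends 0 m/s.
x(9) = -4 + Σ Δx = -60 m.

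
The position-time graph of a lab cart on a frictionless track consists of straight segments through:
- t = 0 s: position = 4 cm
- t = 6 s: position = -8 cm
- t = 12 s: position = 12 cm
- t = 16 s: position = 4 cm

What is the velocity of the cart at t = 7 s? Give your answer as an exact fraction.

Velocity is the slope of the x-t graph on 6–12 s: (12 − -8)/(12 − 6) = 10/3 cm/s.

10/3 cm/s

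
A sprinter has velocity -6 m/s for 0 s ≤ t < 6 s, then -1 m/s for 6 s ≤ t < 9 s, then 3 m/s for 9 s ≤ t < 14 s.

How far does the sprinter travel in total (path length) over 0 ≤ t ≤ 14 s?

Total distance travelled is ∫|v| dt — sum the magnitudes of each area piece.
0–6 s: |-6| × 6 = 36 m
6–9 s: |-1| × 3 = 3 m
9–14 s: |3| × 5 = 15 m
Total distance = 54 m

54 m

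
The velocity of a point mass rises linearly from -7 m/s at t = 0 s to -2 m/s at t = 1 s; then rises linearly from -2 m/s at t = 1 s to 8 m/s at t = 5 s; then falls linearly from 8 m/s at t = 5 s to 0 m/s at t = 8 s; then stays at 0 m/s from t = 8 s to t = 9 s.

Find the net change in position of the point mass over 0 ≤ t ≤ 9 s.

19.5 m

Net displacement equals the area under the velocity-time graph (areas below the axis count negative).
0–1 s: ½(-7 + -2)(1) = -4.5 m
1–5 s: ½(-2 + 8)(4) = 12 m
5–8 s: ½(8 + 0)(3) = 12 m
8–9 s: 0 × 1 = 0 m
Net displacement = 19.5 m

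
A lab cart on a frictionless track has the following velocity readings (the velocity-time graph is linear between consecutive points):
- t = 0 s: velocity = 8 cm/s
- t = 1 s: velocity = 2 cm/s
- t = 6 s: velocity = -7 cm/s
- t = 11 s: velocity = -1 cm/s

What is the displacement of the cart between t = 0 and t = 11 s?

-27.5 cm

Displacement is the signed area under the v-t curve.
0–1 s: ½(8 + 2)(1) = 5 cm
1–6 s: ½(2 + -7)(5) = -12.5 cm
6–11 s: ½(-7 + -1)(5) = -20 cm
Net displacement = -27.5 cm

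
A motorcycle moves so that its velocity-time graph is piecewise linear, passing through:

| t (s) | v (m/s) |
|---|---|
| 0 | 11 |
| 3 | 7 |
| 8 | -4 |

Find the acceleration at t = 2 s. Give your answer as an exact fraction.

-4/3 m/s²

Acceleration is the slope of the v-t graph on 0–3 s: (7 − 11)/(3 − 0) = -4/3 m/s².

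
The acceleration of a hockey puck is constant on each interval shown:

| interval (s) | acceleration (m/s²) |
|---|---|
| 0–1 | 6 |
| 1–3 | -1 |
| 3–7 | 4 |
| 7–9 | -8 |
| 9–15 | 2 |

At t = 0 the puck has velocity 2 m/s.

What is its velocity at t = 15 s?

Δv equals the area under the a-t graph; then v = v₀ + Δv.
0–1 s: 6 × 1 = 6 m/s
1–3 s: -1 × 2 = -2 m/s
3–7 s: 4 × 4 = 16 m/s
7–9 s: -8 × 2 = -16 m/s
9–15 s: 2 × 6 = 12 m/s
Δv = 16 m/s, so v(15) = 2 + (16) = 18 m/s.

18 m/s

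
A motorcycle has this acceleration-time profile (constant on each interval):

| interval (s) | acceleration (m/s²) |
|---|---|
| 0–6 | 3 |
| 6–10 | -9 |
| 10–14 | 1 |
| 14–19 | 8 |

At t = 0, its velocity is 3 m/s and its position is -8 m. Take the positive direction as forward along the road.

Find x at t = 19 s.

69 m

On each constant-a segment, Δv = aΔt and Δx = v₀Δt + ½aΔt²; chain segment to segment.
0–6 s: v starts 3 m/s; Δx = 3·6 + ½·3·6² = 72 m; v ends 21 m/s.
6–10 s: v starts 21 m/s; Δx = 21·4 + ½·-9·4² = 12 m; v ends -15 m/s.
10–14 s: v starts -15 m/s; Δx = -15·4 + ½·1·4² = -52 m; v ends -11 m/s.
14–19 s: v starts -11 m/s; Δx = -11·5 + ½·8·5² = 45 m; v ends 29 m/s.
x(19) = -8 + Σ Δx = 69 m.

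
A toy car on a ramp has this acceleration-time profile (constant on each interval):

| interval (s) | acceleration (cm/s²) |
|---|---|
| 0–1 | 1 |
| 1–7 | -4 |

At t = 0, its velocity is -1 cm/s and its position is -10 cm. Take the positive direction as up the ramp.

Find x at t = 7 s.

-82.5 cm

On each constant-a segment, Δv = aΔt and Δx = v₀Δt + ½aΔt²; chain segment to segment.
0–1 s: v starts -1 cm/s; Δx = -1·1 + ½·1·1² = -0.5 cm; v ends 0 cm/s.
1–7 s: v starts 0 cm/s; Δx = 0·6 + ½·-4·6² = -72 cm; v ends -24 cm/s.
x(7) = -10 + Σ Δx = -82.5 cm.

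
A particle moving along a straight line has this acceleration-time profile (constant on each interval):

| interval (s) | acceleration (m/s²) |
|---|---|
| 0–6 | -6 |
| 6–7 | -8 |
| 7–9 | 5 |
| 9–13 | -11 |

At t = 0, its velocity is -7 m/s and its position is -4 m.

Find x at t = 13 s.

On each constant-a segment, Δv = aΔt and Δx = v₀Δt + ½aΔt²; chain segment to segment.
0–6 s: v starts -7 m/s; Δx = -7·6 + ½·-6·6² = -150 m; v ends -43 m/s.
6–7 s: v starts -43 m/s; Δx = -43·1 + ½·-8·1² = -47 m; v ends -51 m/s.
7–9 s: v starts -51 m/s; Δx = -51·2 + ½·5·2² = -92 m; v ends -41 m/s.
9–13 s: v starts -41 m/s; Δx = -41·4 + ½·-11·4² = -252 m; v ends -85 m/s.
x(13) = -4 + Σ Δx = -545 m.

-545 m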